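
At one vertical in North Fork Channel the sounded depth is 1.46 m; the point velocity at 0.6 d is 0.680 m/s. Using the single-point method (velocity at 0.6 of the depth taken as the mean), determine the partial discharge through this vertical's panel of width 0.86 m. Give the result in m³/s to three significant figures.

0.854 m³/s

v̄ = v₀.₆ = 0.680 m/s
q = v̄ × d × w = 0.6800 × 1.46 × 0.86 = 0.8538 m³/s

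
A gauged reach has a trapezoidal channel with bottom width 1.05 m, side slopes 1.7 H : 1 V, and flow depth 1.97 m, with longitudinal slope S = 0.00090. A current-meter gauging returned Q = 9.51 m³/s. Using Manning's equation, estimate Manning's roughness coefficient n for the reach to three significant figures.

0.0270

A = (b + z·y)·y = (1.05 + 1.7×1.97)×1.97 = 8.666 m²
P = b + 2y√(1+z²) = 1.05 + 2×1.97×√(1+1.7²) = 8.821 m
R = A/P = 8.666/8.821 = 0.9824 m
n = (1/Q)·A·R^(2/3)·S^(1/2) = (1/9.51) × 8.666 × 0.9883 × 0.03000 = 0.02702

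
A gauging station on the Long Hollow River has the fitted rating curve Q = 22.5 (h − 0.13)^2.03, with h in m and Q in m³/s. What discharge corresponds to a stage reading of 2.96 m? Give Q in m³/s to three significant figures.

Q = 22.5 × (2.96 − 0.13)^2.03 = 22.5 × 2.83^2.03 = 185.9 m³/s

186 m³/s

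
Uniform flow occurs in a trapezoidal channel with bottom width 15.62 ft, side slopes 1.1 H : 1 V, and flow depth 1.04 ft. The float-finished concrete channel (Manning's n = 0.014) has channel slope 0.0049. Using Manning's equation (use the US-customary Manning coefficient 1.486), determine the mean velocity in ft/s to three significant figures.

7.09 ft/s

A = (b + z·y)·y = (15.62 + 1.1×1.04)×1.04 = 17.43 ft²
P = b + 2y√(1+z²) = 15.62 + 2×1.04×√(1+1.1²) = 18.71 ft
R = A/P = 17.43/18.71 = 0.9317 ft
Q = (1.486/n)·A·R^(2/3)·S^(1/2) = (1.486/0.014) × 17.43 × 0.9317^(2/3) × 0.0049^(1/2) = 123.6 ft³/s
V = Q/A = 123.6/17.43 = 7.088 ft/s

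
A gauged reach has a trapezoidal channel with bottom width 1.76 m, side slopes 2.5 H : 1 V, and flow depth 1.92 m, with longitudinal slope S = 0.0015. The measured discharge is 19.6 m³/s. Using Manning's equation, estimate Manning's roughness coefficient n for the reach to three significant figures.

A = (b + z·y)·y = (1.76 + 2.5×1.92)×1.92 = 12.60 m²
P = b + 2y√(1+z²) = 1.76 + 2×1.92×√(1+2.5²) = 12.10 m
R = A/P = 12.60/12.10 = 1.041 m
n = (1/Q)·A·R^(2/3)·S^(1/2) = (1/19.6) × 12.60 × 1.027 × 0.03873 = 0.02556

0.0256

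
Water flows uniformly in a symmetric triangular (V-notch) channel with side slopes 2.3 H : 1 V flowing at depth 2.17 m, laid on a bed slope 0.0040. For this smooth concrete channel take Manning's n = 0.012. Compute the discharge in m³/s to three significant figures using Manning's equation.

56.9 m³/s

A = z·y² = 2.3×2.17² = 10.83 m²
P = 2y√(1+z²) = 2×2.17×√(1+2.3²) = 10.88 m
R = A/P = 10.83/10.88 = 0.9950 m
Q = (1/n)·A·R^(2/3)·S^(1/2) = (1/0.012) × 10.83 × 0.9950^(2/3) × 0.0040^(1/2) = 56.89 m³/s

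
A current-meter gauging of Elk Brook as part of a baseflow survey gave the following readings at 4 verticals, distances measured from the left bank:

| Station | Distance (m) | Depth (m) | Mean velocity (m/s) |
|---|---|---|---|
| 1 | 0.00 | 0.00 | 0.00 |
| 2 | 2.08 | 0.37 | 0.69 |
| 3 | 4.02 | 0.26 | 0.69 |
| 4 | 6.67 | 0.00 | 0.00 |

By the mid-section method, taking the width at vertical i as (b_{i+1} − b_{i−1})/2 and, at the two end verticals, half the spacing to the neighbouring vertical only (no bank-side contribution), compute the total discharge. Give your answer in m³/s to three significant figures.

w_2 = (4.02 − 0.00)/2 = 2.01 m; q_2 = 0.69 × 0.37 × 2.01 = 0.5132 m³/s
w_3 = (6.67 − 2.08)/2 = 2.295 m; q_3 = 0.69 × 0.26 × 2.295 = 0.4117 m³/s
Stations 1, 4 contribute zero (depth or velocity is 0).
Q = Σ qᵢ = 0.9249 m³/s

0.925 m³/s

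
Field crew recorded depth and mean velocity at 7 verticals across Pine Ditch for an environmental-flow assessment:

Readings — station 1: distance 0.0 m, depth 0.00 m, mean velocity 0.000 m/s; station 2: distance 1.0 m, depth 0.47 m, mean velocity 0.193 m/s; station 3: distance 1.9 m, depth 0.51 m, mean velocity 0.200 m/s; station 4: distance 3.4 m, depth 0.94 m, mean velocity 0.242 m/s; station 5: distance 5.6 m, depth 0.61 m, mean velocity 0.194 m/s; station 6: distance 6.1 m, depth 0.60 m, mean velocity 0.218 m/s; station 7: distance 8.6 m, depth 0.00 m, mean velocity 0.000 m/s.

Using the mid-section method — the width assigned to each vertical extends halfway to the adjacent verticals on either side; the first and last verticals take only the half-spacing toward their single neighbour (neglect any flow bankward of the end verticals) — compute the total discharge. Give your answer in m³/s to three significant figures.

0.985 m³/s

w_2 = (1.9 − 0.0)/2 = 0.95 m; q_2 = 0.193 × 0.47 × 0.95 = 0.08617 m³/s
w_3 = (3.4 − 1.0)/2 = 1.2 m; q_3 = 0.200 × 0.51 × 1.2 = 0.1224 m³/s
w_4 = (5.6 − 1.9)/2 = 1.85 m; q_4 = 0.242 × 0.94 × 1.85 = 0.4208 m³/s
w_5 = (6.1 − 3.4)/2 = 1.35 m; q_5 = 0.194 × 0.61 × 1.35 = 0.1598 m³/s
w_6 = (8.6 − 5.6)/2 = 1.5 m; q_6 = 0.218 × 0.60 × 1.5 = 0.1962 m³/s
Stations 1, 7 contribute zero (depth or velocity is 0).
Q = Σ qᵢ = 0.9854 m³/s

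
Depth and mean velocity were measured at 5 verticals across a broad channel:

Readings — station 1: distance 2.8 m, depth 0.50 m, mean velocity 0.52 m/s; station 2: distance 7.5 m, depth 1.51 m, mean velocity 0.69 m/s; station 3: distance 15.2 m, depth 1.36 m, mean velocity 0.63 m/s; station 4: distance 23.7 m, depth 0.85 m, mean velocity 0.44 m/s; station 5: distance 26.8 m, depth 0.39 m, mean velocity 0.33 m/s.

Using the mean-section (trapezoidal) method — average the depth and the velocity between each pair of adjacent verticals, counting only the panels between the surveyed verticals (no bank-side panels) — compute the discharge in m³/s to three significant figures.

15.9 m³/s

Panel 1-2: Δb = 4.7 m, d̄ = (0.50+1.51)/2 = 1.005, v̄ = (0.52+0.69)/2 = 0.605 → q = 4.7×1.005×0.605 = 2.858 m³/s
Panel 2-3: Δb = 7.7 m, d̄ = (1.51+1.36)/2 = 1.435, v̄ = (0.69+0.63)/2 = 0.66 → q = 7.7×1.435×0.66 = 7.293 m³/s
Panel 3-4: Δb = 8.5 m, d̄ = (1.36+0.85)/2 = 1.105, v̄ = (0.63+0.44)/2 = 0.535 → q = 8.5×1.105×0.535 = 5.025 m³/s
Panel 4-5: Δb = 3.1 m, d̄ = (0.85+0.39)/2 = 0.62, v̄ = (0.44+0.33)/2 = 0.385 → q = 3.1×0.62×0.385 = 0.7400 m³/s
Q = Σ q = 15.92 m³/s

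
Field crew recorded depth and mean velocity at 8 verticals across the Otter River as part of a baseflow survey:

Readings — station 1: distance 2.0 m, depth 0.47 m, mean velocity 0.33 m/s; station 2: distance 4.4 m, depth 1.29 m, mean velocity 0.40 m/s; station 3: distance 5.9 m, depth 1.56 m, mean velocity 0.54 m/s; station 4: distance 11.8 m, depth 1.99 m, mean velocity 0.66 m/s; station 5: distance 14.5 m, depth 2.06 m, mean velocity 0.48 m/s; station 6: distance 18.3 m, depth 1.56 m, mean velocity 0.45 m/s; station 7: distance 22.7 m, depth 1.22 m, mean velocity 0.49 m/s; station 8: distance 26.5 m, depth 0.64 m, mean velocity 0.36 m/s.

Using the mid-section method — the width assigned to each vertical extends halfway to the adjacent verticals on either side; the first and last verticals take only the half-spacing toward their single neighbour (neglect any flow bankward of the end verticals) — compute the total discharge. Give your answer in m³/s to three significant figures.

18.9 m³/s

w_1 = (4.4 − 2.0)/2 = 1.2 m; q_1 = 0.33 × 0.47 × 1.2 = 0.1861 m³/s
w_2 = (5.9 − 2.0)/2 = 1.95 m; q_2 = 0.40 × 1.29 × 1.95 = 1.006 m³/s
w_3 = (11.8 − 4.4)/2 = 3.7 m; q_3 = 0.54 × 1.56 × 3.7 = 3.117 m³/s
w_4 = (14.5 − 5.9)/2 = 4.3 m; q_4 = 0.66 × 1.99 × 4.3 = 5.648 m³/s
w_5 = (18.3 − 11.8)/2 = 3.25 m; q_5 = 0.48 × 2.06 × 3.25 = 3.214 m³/s
w_6 = (22.7 − 14.5)/2 = 4.1 m; q_6 = 0.45 × 1.56 × 4.1 = 2.878 m³/s
w_7 = (26.5 − 18.3)/2 = 4.1 m; q_7 = 0.49 × 1.22 × 4.1 = 2.451 m³/s
w_8 = (26.5 − 22.7)/2 = 1.9 m; q_8 = 0.36 × 0.64 × 1.9 = 0.4378 m³/s
Q = Σ qᵢ = 18.94 m³/s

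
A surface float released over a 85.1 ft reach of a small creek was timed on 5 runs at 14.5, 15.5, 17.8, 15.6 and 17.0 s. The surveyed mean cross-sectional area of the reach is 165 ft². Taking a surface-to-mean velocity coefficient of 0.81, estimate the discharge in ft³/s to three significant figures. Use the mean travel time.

707 ft³/s

t̄ = (14.5 + 15.5 + 17.8 + 15.6 + 17.0) / 5 = 16.08 s
v_surface = L / t̄ = 85.1 / 16.08 = 5.292 ft/s
v_mean = 0.81 × 5.292 = 4.287 ft/s
Q = A × v_mean = 165 × 4.287 = 707.3 ft³/s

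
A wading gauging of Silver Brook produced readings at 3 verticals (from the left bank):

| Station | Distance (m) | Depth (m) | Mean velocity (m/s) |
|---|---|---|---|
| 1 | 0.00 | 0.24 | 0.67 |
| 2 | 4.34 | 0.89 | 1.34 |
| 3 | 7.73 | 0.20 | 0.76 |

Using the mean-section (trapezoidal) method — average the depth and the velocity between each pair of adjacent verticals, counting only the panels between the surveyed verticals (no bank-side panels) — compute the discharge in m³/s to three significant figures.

4.40 m³/s

Panel 1-2: Δb = 4.34 m, d̄ = (0.24+0.89)/2 = 0.565, v̄ = (0.67+1.34)/2 = 1.005 → q = 4.34×0.565×1.005 = 2.464 m³/s
Panel 2-3: Δb = 3.39 m, d̄ = (0.89+0.20)/2 = 0.545, v̄ = (1.34+0.76)/2 = 1.05 → q = 3.39×0.545×1.05 = 1.940 m³/s
Q = Σ q = 4.404 m³/s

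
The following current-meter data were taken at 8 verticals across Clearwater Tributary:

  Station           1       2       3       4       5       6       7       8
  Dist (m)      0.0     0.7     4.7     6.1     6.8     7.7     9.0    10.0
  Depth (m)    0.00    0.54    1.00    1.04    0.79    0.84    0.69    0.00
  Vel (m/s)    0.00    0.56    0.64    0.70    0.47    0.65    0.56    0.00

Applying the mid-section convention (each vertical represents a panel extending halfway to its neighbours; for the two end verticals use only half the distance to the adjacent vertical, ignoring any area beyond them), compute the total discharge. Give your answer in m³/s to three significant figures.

w_2 = (4.7 − 0.0)/2 = 2.35 m; q_2 = 0.56 × 0.54 × 2.35 = 0.7106 m³/s
w_3 = (6.1 − 0.7)/2 = 2.7 m; q_3 = 0.64 × 1.00 × 2.7 = 1.728 m³/s
w_4 = (6.8 − 4.7)/2 = 1.05 m; q_4 = 0.70 × 1.04 × 1.05 = 0.7644 m³/s
w_5 = (7.7 − 6.1)/2 = 0.8 m; q_5 = 0.47 × 0.79 × 0.8 = 0.2970 m³/s
w_6 = (9.0 − 6.8)/2 = 1.1 m; q_6 = 0.65 × 0.84 × 1.1 = 0.6006 m³/s
w_7 = (10.0 − 7.7)/2 = 1.15 m; q_7 = 0.56 × 0.69 × 1.15 = 0.4444 m³/s
Stations 1, 8 contribute zero (depth or velocity is 0).
Q = Σ qᵢ = 4.545 m³/s

4.55 m³/s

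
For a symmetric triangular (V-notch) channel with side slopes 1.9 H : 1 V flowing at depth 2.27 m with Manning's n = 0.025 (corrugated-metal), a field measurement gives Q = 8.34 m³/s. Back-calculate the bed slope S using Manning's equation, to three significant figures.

0.000451

A = z·y² = 1.9×2.27² = 9.791 m²
P = 2y√(1+z²) = 2×2.27×√(1+1.9²) = 9.748 m
R = A/P = 9.791/9.748 = 1.004 m
S = (Q·n / (1·A·R^(2/3)))² = (8.34×0.025 / (1×9.791×1.003))² = 0.0004509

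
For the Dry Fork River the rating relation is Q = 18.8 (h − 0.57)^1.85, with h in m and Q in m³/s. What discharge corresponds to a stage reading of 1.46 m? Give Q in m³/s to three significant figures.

15.2 m³/s

Q = 18.8 × (1.46 − 0.57)^1.85 = 18.8 × 0.89^1.85 = 15.15 m³/s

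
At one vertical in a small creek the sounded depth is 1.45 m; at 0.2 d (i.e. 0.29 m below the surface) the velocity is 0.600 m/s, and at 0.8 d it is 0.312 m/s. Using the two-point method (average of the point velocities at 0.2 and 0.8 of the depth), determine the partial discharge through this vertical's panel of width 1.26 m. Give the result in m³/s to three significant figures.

0.833 m³/s

v̄ = (0.600 + 0.312) / 2 = 0.4560 m/s
q = v̄ × d × w = 0.4560 × 1.45 × 1.26 = 0.8331 m³/s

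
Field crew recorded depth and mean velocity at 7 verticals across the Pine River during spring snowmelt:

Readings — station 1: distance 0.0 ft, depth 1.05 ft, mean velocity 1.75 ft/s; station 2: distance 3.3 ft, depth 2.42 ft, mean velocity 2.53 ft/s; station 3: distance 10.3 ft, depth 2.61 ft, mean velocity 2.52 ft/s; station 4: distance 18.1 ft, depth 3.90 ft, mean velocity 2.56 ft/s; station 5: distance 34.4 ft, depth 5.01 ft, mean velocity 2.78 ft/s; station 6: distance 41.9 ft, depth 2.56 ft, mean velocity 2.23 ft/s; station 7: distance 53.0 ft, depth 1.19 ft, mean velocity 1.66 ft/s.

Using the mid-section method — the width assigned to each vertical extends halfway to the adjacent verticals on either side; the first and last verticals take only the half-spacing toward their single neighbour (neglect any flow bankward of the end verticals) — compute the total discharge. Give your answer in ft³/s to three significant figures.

433 ft³/s

w_1 = (3.3 − 0.0)/2 = 1.65 ft; q_1 = 1.75 × 1.05 × 1.65 = 3.032 ft³/s
w_2 = (10.3 − 0.0)/2 = 5.15 ft; q_2 = 2.53 × 2.42 × 5.15 = 31.53 ft³/s
w_3 = (18.1 − 3.3)/2 = 7.4 ft; q_3 = 2.52 × 2.61 × 7.4 = 48.67 ft³/s
w_4 = (34.4 − 10.3)/2 = 12.05 ft; q_4 = 2.56 × 3.90 × 12.05 = 120.3 ft³/s
w_5 = (41.9 − 18.1)/2 = 11.9 ft; q_5 = 2.78 × 5.01 × 11.9 = 165.7 ft³/s
w_6 = (53.0 − 34.4)/2 = 9.3 ft; q_6 = 2.23 × 2.56 × 9.3 = 53.09 ft³/s
w_7 = (53.0 − 41.9)/2 = 5.55 ft; q_7 = 1.66 × 1.19 × 5.55 = 10.96 ft³/s
Q = Σ qᵢ = 433.3 ft³/s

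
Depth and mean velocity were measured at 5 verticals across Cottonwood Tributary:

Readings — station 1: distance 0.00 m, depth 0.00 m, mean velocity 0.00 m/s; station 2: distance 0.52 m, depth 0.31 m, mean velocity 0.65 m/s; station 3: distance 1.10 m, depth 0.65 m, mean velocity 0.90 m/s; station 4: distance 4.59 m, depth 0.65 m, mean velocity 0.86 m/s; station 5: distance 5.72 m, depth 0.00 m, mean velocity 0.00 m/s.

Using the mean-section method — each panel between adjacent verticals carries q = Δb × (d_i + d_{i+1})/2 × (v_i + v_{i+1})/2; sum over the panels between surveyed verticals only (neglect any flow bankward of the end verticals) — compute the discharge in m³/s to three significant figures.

2.40 m³/s

Panel 1-2: Δb = 0.52 m, d̄ = (0.00+0.31)/2 = 0.155, v̄ = (0.00+0.65)/2 = 0.325 → q = 0.52×0.155×0.325 = 0.02620 m³/s
Panel 2-3: Δb = 0.58 m, d̄ = (0.31+0.65)/2 = 0.48, v̄ = (0.65+0.90)/2 = 0.775 → q = 0.58×0.48×0.775 = 0.2158 m³/s
Panel 3-4: Δb = 3.49 m, d̄ = (0.65+0.65)/2 = 0.65, v̄ = (0.90+0.86)/2 = 0.88 → q = 3.49×0.65×0.88 = 1.996 m³/s
Panel 4-5: Δb = 1.13 m, d̄ = (0.65+0.00)/2 = 0.325, v̄ = (0.86+0.00)/2 = 0.43 → q = 1.13×0.325×0.43 = 0.1579 m³/s
Q = Σ q = 2.396 m³/s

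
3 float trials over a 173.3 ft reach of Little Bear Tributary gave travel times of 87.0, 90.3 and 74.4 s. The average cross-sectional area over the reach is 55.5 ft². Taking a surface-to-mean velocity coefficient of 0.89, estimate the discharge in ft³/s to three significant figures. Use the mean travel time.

102 ft³/s

t̄ = (87.0 + 90.3 + 74.4) / 3 = 83.9 s
v_surface = L / t̄ = 173.3 / 83.9 = 2.066 ft/s
v_mean = 0.89 × 2.066 = 1.838 ft/s
Q = A × v_mean = 55.5 × 1.838 = 102.0 ft³/s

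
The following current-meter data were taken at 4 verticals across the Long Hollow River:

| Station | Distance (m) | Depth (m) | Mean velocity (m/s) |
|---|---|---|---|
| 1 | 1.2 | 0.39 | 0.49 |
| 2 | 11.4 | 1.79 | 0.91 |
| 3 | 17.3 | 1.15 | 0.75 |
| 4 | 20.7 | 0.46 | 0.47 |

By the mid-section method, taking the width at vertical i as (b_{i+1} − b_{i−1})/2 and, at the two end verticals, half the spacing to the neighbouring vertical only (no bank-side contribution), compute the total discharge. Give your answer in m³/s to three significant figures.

w_1 = (11.4 − 1.2)/2 = 5.1 m; q_1 = 0.49 × 0.39 × 5.1 = 0.9746 m³/s
w_2 = (17.3 − 1.2)/2 = 8.05 m; q_2 = 0.91 × 1.79 × 8.05 = 13.11 m³/s
w_3 = (20.7 − 11.4)/2 = 4.65 m; q_3 = 0.75 × 1.15 × 4.65 = 4.011 m³/s
w_4 = (20.7 − 17.3)/2 = 1.7 m; q_4 = 0.47 × 0.46 × 1.7 = 0.3675 m³/s
Q = Σ qᵢ = 18.47 m³/s

18.5 m³/s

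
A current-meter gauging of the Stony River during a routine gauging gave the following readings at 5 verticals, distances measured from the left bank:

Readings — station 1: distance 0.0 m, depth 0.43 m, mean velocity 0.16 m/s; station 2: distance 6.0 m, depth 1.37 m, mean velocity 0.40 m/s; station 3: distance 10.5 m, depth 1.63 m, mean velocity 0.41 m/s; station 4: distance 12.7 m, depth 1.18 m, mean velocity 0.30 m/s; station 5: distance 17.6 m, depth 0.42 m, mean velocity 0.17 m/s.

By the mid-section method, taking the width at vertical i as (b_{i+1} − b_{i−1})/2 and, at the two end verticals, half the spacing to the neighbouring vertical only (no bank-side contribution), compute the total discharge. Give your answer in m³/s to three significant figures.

6.75 m³/s

w_1 = (6.0 − 0.0)/2 = 3 m; q_1 = 0.16 × 0.43 × 3 = 0.2064 m³/s
w_2 = (10.5 − 0.0)/2 = 5.25 m; q_2 = 0.40 × 1.37 × 5.25 = 2.877 m³/s
w_3 = (12.7 − 6.0)/2 = 3.35 m; q_3 = 0.41 × 1.63 × 3.35 = 2.239 m³/s
w_4 = (17.6 − 10.5)/2 = 3.55 m; q_4 = 0.30 × 1.18 × 3.55 = 1.257 m³/s
w_5 = (17.6 − 12.7)/2 = 2.45 m; q_5 = 0.17 × 0.42 × 2.45 = 0.1749 m³/s
Q = Σ qᵢ = 6.754 m³/s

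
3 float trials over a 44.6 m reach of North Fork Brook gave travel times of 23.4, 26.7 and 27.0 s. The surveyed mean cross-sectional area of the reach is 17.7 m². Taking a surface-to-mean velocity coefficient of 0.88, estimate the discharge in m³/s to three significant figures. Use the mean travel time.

t̄ = (23.4 + 26.7 + 27.0) / 3 = 25.7 s
v_surface = L / t̄ = 44.6 / 25.7 = 1.735 m/s
v_mean = 0.88 × 1.735 = 1.527 m/s
Q = A × v_mean = 17.7 × 1.527 = 27.03 m³/s

27.0 m³/s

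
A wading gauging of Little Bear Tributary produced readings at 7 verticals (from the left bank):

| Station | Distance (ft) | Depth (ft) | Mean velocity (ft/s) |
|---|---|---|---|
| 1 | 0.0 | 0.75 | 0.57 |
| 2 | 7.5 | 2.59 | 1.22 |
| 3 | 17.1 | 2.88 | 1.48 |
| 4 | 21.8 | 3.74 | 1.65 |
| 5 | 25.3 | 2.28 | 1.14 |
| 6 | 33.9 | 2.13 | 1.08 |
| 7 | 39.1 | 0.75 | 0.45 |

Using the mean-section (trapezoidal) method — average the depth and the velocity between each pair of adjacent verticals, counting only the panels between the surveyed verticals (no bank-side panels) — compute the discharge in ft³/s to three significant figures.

Panel 1-2: Δb = 7.5 ft, d̄ = (0.75+2.59)/2 = 1.67, v̄ = (0.57+1.22)/2 = 0.895 → q = 7.5×1.67×0.895 = 11.21 ft³/s
Panel 2-3: Δb = 9.6 ft, d̄ = (2.59+2.88)/2 = 2.735, v̄ = (1.22+1.48)/2 = 1.35 → q = 9.6×2.735×1.35 = 35.45 ft³/s
Panel 3-4: Δb = 4.7 ft, d̄ = (2.88+3.74)/2 = 3.31, v̄ = (1.48+1.65)/2 = 1.565 → q = 4.7×3.31×1.565 = 24.35 ft³/s
Panel 4-5: Δb = 3.5 ft, d̄ = (3.74+2.28)/2 = 3.01, v̄ = (1.65+1.14)/2 = 1.395 → q = 3.5×3.01×1.395 = 14.70 ft³/s
Panel 5-6: Δb = 8.6 ft, d̄ = (2.28+2.13)/2 = 2.205, v̄ = (1.14+1.08)/2 = 1.11 → q = 8.6×2.205×1.11 = 21.05 ft³/s
Panel 6-7: Δb = 5.2 ft, d̄ = (2.13+0.75)/2 = 1.44, v̄ = (1.08+0.45)/2 = 0.765 → q = 5.2×1.44×0.765 = 5.728 ft³/s
Q = Σ q = 112.5 ft³/s

112 ft³/s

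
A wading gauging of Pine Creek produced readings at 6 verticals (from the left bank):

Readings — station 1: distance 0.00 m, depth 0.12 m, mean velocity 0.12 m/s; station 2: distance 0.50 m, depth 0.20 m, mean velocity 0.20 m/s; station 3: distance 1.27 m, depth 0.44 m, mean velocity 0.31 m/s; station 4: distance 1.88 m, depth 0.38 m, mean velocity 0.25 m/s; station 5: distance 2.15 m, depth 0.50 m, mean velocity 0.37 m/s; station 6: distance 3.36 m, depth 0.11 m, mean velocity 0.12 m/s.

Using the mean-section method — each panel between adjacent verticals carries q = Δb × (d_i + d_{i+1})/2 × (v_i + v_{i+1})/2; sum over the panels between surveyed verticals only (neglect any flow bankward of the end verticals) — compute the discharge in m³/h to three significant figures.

982 m³/h

Panel 1-2: Δb = 0.5 m, d̄ = (0.12+0.20)/2 = 0.16, v̄ = (0.12+0.20)/2 = 0.16 → q = 0.5×0.16×0.16 = 0.01280 m³/s
Panel 2-3: Δb = 0.77 m, d̄ = (0.20+0.44)/2 = 0.32, v̄ = (0.20+0.31)/2 = 0.255 → q = 0.77×0.32×0.255 = 0.06283 m³/s
Panel 3-4: Δb = 0.61 m, d̄ = (0.44+0.38)/2 = 0.41, v̄ = (0.31+0.25)/2 = 0.28 → q = 0.61×0.41×0.28 = 0.07003 m³/s
Panel 4-5: Δb = 0.27 m, d̄ = (0.38+0.50)/2 = 0.44, v̄ = (0.25+0.37)/2 = 0.31 → q = 0.27×0.44×0.31 = 0.03683 m³/s
Panel 5-6: Δb = 1.21 m, d̄ = (0.50+0.11)/2 = 0.305, v̄ = (0.37+0.12)/2 = 0.245 → q = 1.21×0.305×0.245 = 0.09042 m³/s
Q = Σ q = 0.2729 m³/s
= 0.2729 × 3600 = 982.5 m³/h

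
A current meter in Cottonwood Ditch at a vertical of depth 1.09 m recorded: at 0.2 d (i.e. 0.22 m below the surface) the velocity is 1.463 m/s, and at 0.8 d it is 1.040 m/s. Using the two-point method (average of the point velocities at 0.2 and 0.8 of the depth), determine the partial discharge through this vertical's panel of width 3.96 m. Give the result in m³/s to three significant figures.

5.40 m³/s

v̄ = (1.463 + 1.040) / 2 = 1.252 m/s
q = v̄ × d × w = 1.252 × 1.09 × 3.96 = 5.402 m³/s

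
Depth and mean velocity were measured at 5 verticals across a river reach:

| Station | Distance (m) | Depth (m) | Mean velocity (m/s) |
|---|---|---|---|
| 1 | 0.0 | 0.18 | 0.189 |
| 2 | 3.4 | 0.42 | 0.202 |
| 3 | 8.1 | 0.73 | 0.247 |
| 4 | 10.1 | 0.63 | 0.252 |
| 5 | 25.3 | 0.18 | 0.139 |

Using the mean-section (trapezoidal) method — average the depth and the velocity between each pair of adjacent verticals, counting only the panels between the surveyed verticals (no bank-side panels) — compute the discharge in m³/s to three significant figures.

Panel 1-2: Δb = 3.4 m, d̄ = (0.18+0.42)/2 = 0.3, v̄ = (0.189+0.202)/2 = 0.1955 → q = 3.4×0.3×0.1955 = 0.1994 m³/s
Panel 2-3: Δb = 4.7 m, d̄ = (0.42+0.73)/2 = 0.575, v̄ = (0.202+0.247)/2 = 0.2245 → q = 4.7×0.575×0.2245 = 0.6067 m³/s
Panel 3-4: Δb = 2 m, d̄ = (0.73+0.63)/2 = 0.68, v̄ = (0.247+0.252)/2 = 0.2495 → q = 2×0.68×0.2495 = 0.3393 m³/s
Panel 4-5: Δb = 15.2 m, d̄ = (0.63+0.18)/2 = 0.405, v̄ = (0.252+0.139)/2 = 0.1955 → q = 15.2×0.405×0.1955 = 1.203 m³/s
Q = Σ q = 2.349 m³/s

2.35 m³/s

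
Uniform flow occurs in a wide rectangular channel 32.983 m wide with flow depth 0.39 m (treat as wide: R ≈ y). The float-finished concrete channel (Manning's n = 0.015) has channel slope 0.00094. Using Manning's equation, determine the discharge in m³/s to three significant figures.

A = b·y = 32.983 × 0.39 = 12.86 m²
Wide channel: R ≈ y = 0.39 m
Q = (1/n)·A·R^(2/3)·S^(1/2) = (1/0.015) × 12.86 × 0.3900^(2/3) × 0.00094^(1/2) = 14.03 m³/s

14.0 m³/s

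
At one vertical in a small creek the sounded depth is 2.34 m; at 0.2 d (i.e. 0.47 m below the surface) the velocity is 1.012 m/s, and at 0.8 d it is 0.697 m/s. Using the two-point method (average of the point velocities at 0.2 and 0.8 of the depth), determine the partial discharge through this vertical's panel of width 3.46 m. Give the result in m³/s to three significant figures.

v̄ = (1.012 + 0.697) / 2 = 0.8545 m/s
q = v̄ × d × w = 0.8545 × 2.34 × 3.46 = 6.918 m³/s

6.92 m³/s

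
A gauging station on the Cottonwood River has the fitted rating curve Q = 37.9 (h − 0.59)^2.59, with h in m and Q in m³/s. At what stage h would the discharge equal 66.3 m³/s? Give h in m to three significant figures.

1.83 m

h − h₀ = (Q/C)^(1/b) = (66.3/37.9)^(1/2.59) = 1.241 m
h = 0.59 + 1.241 = 1.831 m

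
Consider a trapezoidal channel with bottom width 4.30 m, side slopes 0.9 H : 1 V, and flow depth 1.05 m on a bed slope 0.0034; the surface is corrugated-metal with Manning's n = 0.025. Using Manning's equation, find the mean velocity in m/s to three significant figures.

A = (b + z·y)·y = (4.30 + 0.9×1.05)×1.05 = 5.507 m²
P = b + 2y√(1+z²) = 4.30 + 2×1.05×√(1+0.9²) = 7.125 m
R = A/P = 5.507/7.125 = 0.7729 m
Q = (1/n)·A·R^(2/3)·S^(1/2) = (1/0.025) × 5.507 × 0.7729^(2/3) × 0.0034^(1/2) = 10.82 m³/s
V = Q/A = 10.82/5.507 = 1.964 m/s

1.96 m/s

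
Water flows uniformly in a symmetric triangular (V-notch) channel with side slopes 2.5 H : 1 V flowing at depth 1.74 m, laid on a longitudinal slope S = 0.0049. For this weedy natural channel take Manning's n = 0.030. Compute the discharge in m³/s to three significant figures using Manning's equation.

15.3 m³/s

A = z·y² = 2.5×1.74² = 7.569 m²
P = 2y√(1+z²) = 2×1.74×√(1+2.5²) = 9.370 m
R = A/P = 7.569/9.370 = 0.8078 m
Q = (1/n)·A·R^(2/3)·S^(1/2) = (1/0.030) × 7.569 × 0.8078^(2/3) × 0.0049^(1/2) = 15.32 m³/s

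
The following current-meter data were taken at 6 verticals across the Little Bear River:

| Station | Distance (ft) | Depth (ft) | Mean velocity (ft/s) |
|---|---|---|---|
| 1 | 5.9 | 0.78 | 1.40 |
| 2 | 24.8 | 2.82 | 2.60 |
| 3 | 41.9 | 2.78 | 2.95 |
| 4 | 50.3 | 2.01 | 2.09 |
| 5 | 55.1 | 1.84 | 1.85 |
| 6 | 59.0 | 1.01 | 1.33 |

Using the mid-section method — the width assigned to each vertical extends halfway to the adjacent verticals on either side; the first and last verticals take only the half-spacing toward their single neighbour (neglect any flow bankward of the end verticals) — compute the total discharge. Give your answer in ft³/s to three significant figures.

292 ft³/s

w_1 = (24.8 − 5.9)/2 = 9.45 ft; q_1 = 1.40 × 0.78 × 9.45 = 10.32 ft³/s
w_2 = (41.9 − 5.9)/2 = 18 ft; q_2 = 2.60 × 2.82 × 18 = 132.0 ft³/s
w_3 = (50.3 − 24.8)/2 = 12.75 ft; q_3 = 2.95 × 2.78 × 12.75 = 104.6 ft³/s
w_4 = (55.1 − 41.9)/2 = 6.6 ft; q_4 = 2.09 × 2.01 × 6.6 = 27.73 ft³/s
w_5 = (59.0 − 50.3)/2 = 4.35 ft; q_5 = 1.85 × 1.84 × 4.35 = 14.81 ft³/s
w_6 = (59.0 − 55.1)/2 = 1.95 ft; q_6 = 1.33 × 1.01 × 1.95 = 2.619 ft³/s
Q = Σ qᵢ = 292.0 ft³/s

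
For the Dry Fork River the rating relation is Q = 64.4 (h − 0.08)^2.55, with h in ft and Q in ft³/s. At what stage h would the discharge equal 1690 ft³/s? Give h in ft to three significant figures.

3.68 ft

h − h₀ = (Q/C)^(1/b) = (1690/64.4)^(1/2.55) = 3.601 ft
h = 0.08 + 3.601 = 3.681 ft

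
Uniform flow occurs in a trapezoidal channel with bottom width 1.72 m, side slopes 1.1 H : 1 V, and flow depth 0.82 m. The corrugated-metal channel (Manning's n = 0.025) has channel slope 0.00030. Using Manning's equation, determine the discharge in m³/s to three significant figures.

0.960 m³/s

A = (b + z·y)·y = (1.72 + 1.1×0.82)×0.82 = 2.150 m²
P = b + 2y√(1+z²) = 1.72 + 2×0.82×√(1+1.1²) = 4.158 m
R = A/P = 2.150/4.158 = 0.5171 m
Q = (1/n)·A·R^(2/3)·S^(1/2) = (1/0.025) × 2.150 × 0.5171^(2/3) × 0.00030^(1/2) = 0.9596 m³/s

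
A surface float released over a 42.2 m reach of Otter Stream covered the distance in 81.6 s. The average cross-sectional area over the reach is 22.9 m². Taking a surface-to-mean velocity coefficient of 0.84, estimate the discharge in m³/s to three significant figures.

9.95 m³/s

v_surface = L / t̄ = 42.2 / 81.6 = 0.5172 m/s
v_mean = 0.84 × 0.5172 = 0.4344 m/s
Q = A × v_mean = 22.9 × 0.4344 = 9.948 m³/s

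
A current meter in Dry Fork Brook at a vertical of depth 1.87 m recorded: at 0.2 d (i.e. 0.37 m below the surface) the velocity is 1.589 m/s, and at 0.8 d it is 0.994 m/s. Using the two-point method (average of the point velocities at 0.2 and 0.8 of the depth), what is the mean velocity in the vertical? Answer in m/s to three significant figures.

1.29 m/s

v̄ = (1.589 + 0.994) / 2 = 1.292 m/s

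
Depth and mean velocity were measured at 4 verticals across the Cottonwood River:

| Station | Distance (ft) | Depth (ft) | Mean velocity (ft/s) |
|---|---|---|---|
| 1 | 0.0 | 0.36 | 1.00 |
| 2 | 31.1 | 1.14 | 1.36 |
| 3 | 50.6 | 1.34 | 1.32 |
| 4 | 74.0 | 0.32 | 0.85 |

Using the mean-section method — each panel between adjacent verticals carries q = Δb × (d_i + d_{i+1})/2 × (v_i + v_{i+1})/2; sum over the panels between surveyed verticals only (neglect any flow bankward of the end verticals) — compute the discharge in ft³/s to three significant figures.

81.0 ft³/s

Panel 1-2: Δb = 31.1 ft, d̄ = (0.36+1.14)/2 = 0.75, v̄ = (1.00+1.36)/2 = 1.18 → q = 31.1×0.75×1.18 = 27.52 ft³/s
Panel 2-3: Δb = 19.5 ft, d̄ = (1.14+1.34)/2 = 1.24, v̄ = (1.36+1.32)/2 = 1.34 → q = 19.5×1.24×1.34 = 32.40 ft³/s
Panel 3-4: Δb = 23.4 ft, d̄ = (1.34+0.32)/2 = 0.83, v̄ = (1.32+0.85)/2 = 1.085 → q = 23.4×0.83×1.085 = 21.07 ft³/s
Q = Σ q = 81.00 ft³/s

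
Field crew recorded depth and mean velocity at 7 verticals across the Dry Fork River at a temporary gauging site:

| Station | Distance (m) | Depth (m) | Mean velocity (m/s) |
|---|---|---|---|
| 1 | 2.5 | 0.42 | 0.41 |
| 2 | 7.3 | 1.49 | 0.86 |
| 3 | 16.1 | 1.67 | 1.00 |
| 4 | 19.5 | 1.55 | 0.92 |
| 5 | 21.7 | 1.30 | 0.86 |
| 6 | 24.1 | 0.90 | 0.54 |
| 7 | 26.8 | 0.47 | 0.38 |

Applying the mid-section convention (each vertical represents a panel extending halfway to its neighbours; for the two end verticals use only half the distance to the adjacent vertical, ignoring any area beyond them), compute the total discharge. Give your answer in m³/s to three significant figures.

27.4 m³/s

w_1 = (7.3 − 2.5)/2 = 2.4 m; q_1 = 0.41 × 0.42 × 2.4 = 0.4133 m³/s
w_2 = (16.1 − 2.5)/2 = 6.8 m; q_2 = 0.86 × 1.49 × 6.8 = 8.714 m³/s
w_3 = (19.5 − 7.3)/2 = 6.1 m; q_3 = 1.00 × 1.67 × 6.1 = 10.19 m³/s
w_4 = (21.7 − 16.1)/2 = 2.8 m; q_4 = 0.92 × 1.55 × 2.8 = 3.993 m³/s
w_5 = (24.1 − 19.5)/2 = 2.3 m; q_5 = 0.86 × 1.30 × 2.3 = 2.571 m³/s
w_6 = (26.8 − 21.7)/2 = 2.55 m; q_6 = 0.54 × 0.90 × 2.55 = 1.239 m³/s
w_7 = (26.8 − 24.1)/2 = 1.35 m; q_7 = 0.38 × 0.47 × 1.35 = 0.2411 m³/s
Q = Σ qᵢ = 27.36 m³/s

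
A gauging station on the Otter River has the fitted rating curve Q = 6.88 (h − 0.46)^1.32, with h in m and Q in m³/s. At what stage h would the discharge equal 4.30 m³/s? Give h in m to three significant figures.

1.16 m

h − h₀ = (Q/C)^(1/b) = (4.30/6.88)^(1/1.32) = 0.7004 m
h = 0.46 + 0.7004 = 1.160 m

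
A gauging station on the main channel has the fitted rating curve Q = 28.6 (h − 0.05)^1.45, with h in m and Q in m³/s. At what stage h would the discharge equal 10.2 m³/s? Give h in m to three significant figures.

h − h₀ = (Q/C)^(1/b) = (10.2/28.6)^(1/1.45) = 0.4911 m
h = 0.05 + 0.4911 = 0.5411 m

0.541 m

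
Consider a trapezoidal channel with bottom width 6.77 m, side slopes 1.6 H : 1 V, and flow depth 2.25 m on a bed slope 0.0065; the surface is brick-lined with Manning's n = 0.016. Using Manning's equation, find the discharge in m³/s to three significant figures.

A = (b + z·y)·y = (6.77 + 1.6×2.25)×2.25 = 23.33 m²
P = b + 2y√(1+z²) = 6.77 + 2×2.25×√(1+1.6²) = 15.26 m
R = A/P = 23.33/15.26 = 1.529 m
Q = (1/n)·A·R^(2/3)·S^(1/2) = (1/0.016) × 23.33 × 1.529^(2/3) × 0.0065^(1/2) = 156.0 m³/s

156 m³/s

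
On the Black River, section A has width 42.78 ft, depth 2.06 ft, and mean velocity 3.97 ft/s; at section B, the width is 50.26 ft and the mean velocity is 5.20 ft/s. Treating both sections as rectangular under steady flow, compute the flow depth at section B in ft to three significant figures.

Q = A₁V₁ = (42.78×2.06) × 3.97 = 349.9 ft³/s
d₂ = Q/(b₂ V₂) = 349.9/(50.26×5.20) = 1.339 ft

1.34 ft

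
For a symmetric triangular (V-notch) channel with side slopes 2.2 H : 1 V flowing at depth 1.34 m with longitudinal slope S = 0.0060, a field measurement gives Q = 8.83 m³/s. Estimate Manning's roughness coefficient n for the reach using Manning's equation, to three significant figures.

0.0249

A = z·y² = 2.2×1.34² = 3.950 m²
P = 2y√(1+z²) = 2×1.34×√(1+2.2²) = 6.477 m
R = A/P = 3.950/6.477 = 0.6099 m
n = (1/Q)·A·R^(2/3)·S^(1/2) = (1/8.83) × 3.950 × 0.7192 × 0.07746 = 0.02492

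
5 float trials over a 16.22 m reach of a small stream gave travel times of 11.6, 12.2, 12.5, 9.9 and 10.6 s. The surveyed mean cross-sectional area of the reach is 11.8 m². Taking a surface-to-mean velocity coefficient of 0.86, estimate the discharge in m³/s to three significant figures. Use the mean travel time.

t̄ = (11.6 + 12.2 + 12.5 + 9.9 + 10.6) / 5 = 11.36 s
v_surface = L / t̄ = 16.22 / 11.36 = 1.428 m/s
v_mean = 0.86 × 1.428 = 1.228 m/s
Q = A × v_mean = 11.8 × 1.228 = 14.49 m³/s

14.5 m³/s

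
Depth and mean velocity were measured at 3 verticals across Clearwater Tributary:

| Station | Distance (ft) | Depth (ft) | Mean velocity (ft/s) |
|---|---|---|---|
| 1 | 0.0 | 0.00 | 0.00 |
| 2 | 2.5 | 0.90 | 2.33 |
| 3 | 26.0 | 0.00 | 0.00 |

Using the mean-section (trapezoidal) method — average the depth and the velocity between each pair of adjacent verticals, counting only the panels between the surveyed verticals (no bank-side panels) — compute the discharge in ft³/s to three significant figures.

13.6 ft³/s

Panel 1-2: Δb = 2.5 ft, d̄ = (0.00+0.90)/2 = 0.45, v̄ = (0.00+2.33)/2 = 1.165 → q = 2.5×0.45×1.165 = 1.311 ft³/s
Panel 2-3: Δb = 23.5 ft, d̄ = (0.90+0.00)/2 = 0.45, v̄ = (2.33+0.00)/2 = 1.165 → q = 23.5×0.45×1.165 = 12.32 ft³/s
Q = Σ q = 13.63 ft³/s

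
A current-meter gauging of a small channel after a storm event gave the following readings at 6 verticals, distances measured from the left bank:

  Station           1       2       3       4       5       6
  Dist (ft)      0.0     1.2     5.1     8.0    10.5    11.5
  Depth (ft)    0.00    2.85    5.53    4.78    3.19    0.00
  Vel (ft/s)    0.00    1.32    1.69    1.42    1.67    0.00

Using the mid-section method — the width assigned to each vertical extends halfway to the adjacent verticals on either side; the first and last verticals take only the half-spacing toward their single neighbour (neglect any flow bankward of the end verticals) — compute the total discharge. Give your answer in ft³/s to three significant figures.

w_2 = (5.1 − 0.0)/2 = 2.55 ft; q_2 = 1.32 × 2.85 × 2.55 = 9.593 ft³/s
w_3 = (8.0 − 1.2)/2 = 3.4 ft; q_3 = 1.69 × 5.53 × 3.4 = 31.78 ft³/s
w_4 = (10.5 − 5.1)/2 = 2.7 ft; q_4 = 1.42 × 4.78 × 2.7 = 18.33 ft³/s
w_5 = (11.5 − 8.0)/2 = 1.75 ft; q_5 = 1.67 × 3.19 × 1.75 = 9.323 ft³/s
Stations 1, 6 contribute zero (depth or velocity is 0).
Q = Σ qᵢ = 69.02 ft³/s

69.0 ft³/s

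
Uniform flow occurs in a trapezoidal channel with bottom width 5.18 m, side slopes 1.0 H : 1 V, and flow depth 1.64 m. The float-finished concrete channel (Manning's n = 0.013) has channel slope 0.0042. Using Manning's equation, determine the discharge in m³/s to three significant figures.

60.8 m³/s

A = (b + z·y)·y = (5.18 + 1.0×1.64)×1.64 = 11.18 m²
P = b + 2y√(1+z²) = 5.18 + 2×1.64×√(1+1.0²) = 9.819 m
R = A/P = 11.18/9.819 = 1.139 m
Q = (1/n)·A·R^(2/3)·S^(1/2) = (1/0.013) × 11.18 × 1.139^(2/3) × 0.0042^(1/2) = 60.82 m³/s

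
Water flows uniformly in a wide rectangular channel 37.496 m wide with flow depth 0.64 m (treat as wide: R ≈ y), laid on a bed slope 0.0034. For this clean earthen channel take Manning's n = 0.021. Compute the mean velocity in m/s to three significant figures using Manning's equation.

A = b·y = 37.496 × 0.64 = 24.00 m²
Wide channel: R ≈ y = 0.64 m
Q = (1/n)·A·R^(2/3)·S^(1/2) = (1/0.021) × 24.00 × 0.6400^(2/3) × 0.0034^(1/2) = 49.48 m³/s
V = Q/A = 49.48/24.00 = 2.062 m/s

2.06 m/s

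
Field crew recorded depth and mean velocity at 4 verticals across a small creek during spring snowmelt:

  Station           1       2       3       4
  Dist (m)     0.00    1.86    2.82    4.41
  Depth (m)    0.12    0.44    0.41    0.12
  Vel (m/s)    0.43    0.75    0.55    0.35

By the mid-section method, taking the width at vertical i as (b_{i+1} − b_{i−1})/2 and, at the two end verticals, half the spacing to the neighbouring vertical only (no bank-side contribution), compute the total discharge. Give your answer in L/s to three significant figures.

834 L/s

w_1 = (1.86 − 0.00)/2 = 0.93 m; q_1 = 0.43 × 0.12 × 0.93 = 0.04799 m³/s
w_2 = (2.82 − 0.00)/2 = 1.41 m; q_2 = 0.75 × 0.44 × 1.41 = 0.4653 m³/s
w_3 = (4.41 − 1.86)/2 = 1.275 m; q_3 = 0.55 × 0.41 × 1.275 = 0.2875 m³/s
w_4 = (4.41 − 2.82)/2 = 0.795 m; q_4 = 0.35 × 0.12 × 0.795 = 0.03339 m³/s
Q = Σ qᵢ = 0.8342 m³/s
= 0.8342 × 1000 = 834.2 L/s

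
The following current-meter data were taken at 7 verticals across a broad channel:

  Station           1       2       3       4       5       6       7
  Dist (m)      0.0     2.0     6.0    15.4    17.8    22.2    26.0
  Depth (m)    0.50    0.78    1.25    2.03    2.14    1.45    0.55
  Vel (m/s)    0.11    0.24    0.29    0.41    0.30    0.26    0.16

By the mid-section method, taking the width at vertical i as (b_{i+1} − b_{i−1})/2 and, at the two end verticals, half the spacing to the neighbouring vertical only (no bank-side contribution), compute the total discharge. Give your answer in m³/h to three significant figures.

w_1 = (2.0 − 0.0)/2 = 1 m; q_1 = 0.11 × 0.50 × 1 = 0.05500 m³/s
w_2 = (6.0 − 0.0)/2 = 3 m; q_2 = 0.24 × 0.78 × 3 = 0.5616 m³/s
w_3 = (15.4 − 2.0)/2 = 6.7 m; q_3 = 0.29 × 1.25 × 6.7 = 2.429 m³/s
w_4 = (17.8 − 6.0)/2 = 5.9 m; q_4 = 0.41 × 2.03 × 5.9 = 4.911 m³/s
w_5 = (22.2 − 15.4)/2 = 3.4 m; q_5 = 0.30 × 2.14 × 3.4 = 2.183 m³/s
w_6 = (26.0 − 17.8)/2 = 4.1 m; q_6 = 0.26 × 1.45 × 4.1 = 1.546 m³/s
w_7 = (26.0 − 22.2)/2 = 1.9 m; q_7 = 0.16 × 0.55 × 1.9 = 0.1672 m³/s
Q = Σ qᵢ = 11.85 m³/s
= 11.85 × 3600 = 42670 m³/h

42700 m³/h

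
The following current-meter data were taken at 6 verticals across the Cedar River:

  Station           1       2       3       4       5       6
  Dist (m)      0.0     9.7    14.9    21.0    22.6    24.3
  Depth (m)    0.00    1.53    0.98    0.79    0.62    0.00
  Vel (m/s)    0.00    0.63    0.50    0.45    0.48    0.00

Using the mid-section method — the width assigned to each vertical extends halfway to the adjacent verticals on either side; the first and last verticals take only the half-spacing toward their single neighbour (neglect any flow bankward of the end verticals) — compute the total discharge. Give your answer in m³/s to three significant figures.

11.8 m³/s

w_2 = (14.9 − 0.0)/2 = 7.45 m; q_2 = 0.63 × 1.53 × 7.45 = 7.181 m³/s
w_3 = (21.0 − 9.7)/2 = 5.65 m; q_3 = 0.50 × 0.98 × 5.65 = 2.769 m³/s
w_4 = (22.6 − 14.9)/2 = 3.85 m; q_4 = 0.45 × 0.79 × 3.85 = 1.369 m³/s
w_5 = (24.3 − 21.0)/2 = 1.65 m; q_5 = 0.48 × 0.62 × 1.65 = 0.4910 m³/s
Stations 1, 6 contribute zero (depth or velocity is 0).
Q = Σ qᵢ = 11.81 m³/s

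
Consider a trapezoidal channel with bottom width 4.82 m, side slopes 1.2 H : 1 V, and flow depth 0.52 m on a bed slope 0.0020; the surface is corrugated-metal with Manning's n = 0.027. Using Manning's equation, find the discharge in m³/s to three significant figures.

2.71 m³/s

A = (b + z·y)·y = (4.82 + 1.2×0.52)×0.52 = 2.831 m²
P = b + 2y√(1+z²) = 4.82 + 2×0.52×√(1+1.2²) = 6.445 m
R = A/P = 2.831/6.445 = 0.4393 m
Q = (1/n)·A·R^(2/3)·S^(1/2) = (1/0.027) × 2.831 × 0.4393^(2/3) × 0.0020^(1/2) = 2.710 m³/s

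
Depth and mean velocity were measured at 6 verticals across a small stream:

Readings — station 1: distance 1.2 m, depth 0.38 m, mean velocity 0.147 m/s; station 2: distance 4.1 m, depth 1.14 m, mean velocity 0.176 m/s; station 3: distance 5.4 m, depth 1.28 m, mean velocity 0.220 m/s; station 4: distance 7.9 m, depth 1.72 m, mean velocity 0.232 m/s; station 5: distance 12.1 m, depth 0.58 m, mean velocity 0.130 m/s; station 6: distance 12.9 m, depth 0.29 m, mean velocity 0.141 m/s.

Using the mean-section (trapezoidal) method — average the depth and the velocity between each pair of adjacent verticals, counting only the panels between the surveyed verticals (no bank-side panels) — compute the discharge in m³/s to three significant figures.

Panel 1-2: Δb = 2.9 m, d̄ = (0.38+1.14)/2 = 0.76, v̄ = (0.147+0.176)/2 = 0.1615 → q = 2.9×0.76×0.1615 = 0.3559 m³/s
Panel 2-3: Δb = 1.3 m, d̄ = (1.14+1.28)/2 = 1.21, v̄ = (0.176+0.220)/2 = 0.198 → q = 1.3×1.21×0.198 = 0.3115 m³/s
Panel 3-4: Δb = 2.5 m, d̄ = (1.28+1.72)/2 = 1.5, v̄ = (0.220+0.232)/2 = 0.226 → q = 2.5×1.5×0.226 = 0.8475 m³/s
Panel 4-5: Δb = 4.2 m, d̄ = (1.72+0.58)/2 = 1.15, v̄ = (0.232+0.130)/2 = 0.181 → q = 4.2×1.15×0.181 = 0.8742 m³/s
Panel 5-6: Δb = 0.8 m, d̄ = (0.58+0.29)/2 = 0.435, v̄ = (0.130+0.141)/2 = 0.1355 → q = 0.8×0.435×0.1355 = 0.04715 m³/s
Q = Σ q = 2.436 m³/s

2.44 m³/s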